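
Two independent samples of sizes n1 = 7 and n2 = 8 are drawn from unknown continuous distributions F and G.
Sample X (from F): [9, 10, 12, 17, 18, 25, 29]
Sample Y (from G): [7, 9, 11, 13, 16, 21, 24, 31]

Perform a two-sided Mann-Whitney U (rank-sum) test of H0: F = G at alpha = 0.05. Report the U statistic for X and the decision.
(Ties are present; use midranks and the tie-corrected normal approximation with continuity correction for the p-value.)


Step 1: Combine and sort all 15 observations; assign midranks.
sorted (value, group): (7,Y), (9,X), (9,Y), (10,X), (11,Y), (12,X), (13,Y), (16,Y), (17,X), (18,X), (21,Y), (24,Y), (25,X), (29,X), (31,Y)
ranks: 7->1, 9->2.5, 9->2.5, 10->4, 11->5, 12->6, 13->7, 16->8, 17->9, 18->10, 21->11, 24->12, 25->13, 29->14, 31->15
Step 2: Rank sum for X: R1 = 2.5 + 4 + 6 + 9 + 10 + 13 + 14 = 58.5.
Step 3: U_X = R1 - n1(n1+1)/2 = 58.5 - 7*8/2 = 58.5 - 28 = 30.5.
       U_Y = n1*n2 - U_X = 56 - 30.5 = 25.5.
Step 4: Ties are present, so use the tie-corrected normal approximation (with continuity correction) for the p-value.
Step 5: p-value = 0.816801; compare to alpha = 0.05. fail to reject H0.

U_X = 30.5, p = 0.816801, fail to reject H0 at alpha = 0.05.


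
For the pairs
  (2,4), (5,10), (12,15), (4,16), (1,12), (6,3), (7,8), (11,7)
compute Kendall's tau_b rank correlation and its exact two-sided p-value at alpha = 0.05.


Step 1: Enumerate the 28 unordered pairs (i,j) with i<j and classify each by sign(x_j-x_i) * sign(y_j-y_i).
  (1,2):dx=+3,dy=+6->C; (1,3):dx=+10,dy=+11->C; (1,4):dx=+2,dy=+12->C; (1,5):dx=-1,dy=+8->D
  (1,6):dx=+4,dy=-1->D; (1,7):dx=+5,dy=+4->C; (1,8):dx=+9,dy=+3->C; (2,3):dx=+7,dy=+5->C
  (2,4):dx=-1,dy=+6->D; (2,5):dx=-4,dy=+2->D; (2,6):dx=+1,dy=-7->D; (2,7):dx=+2,dy=-2->D
  (2,8):dx=+6,dy=-3->D; (3,4):dx=-8,dy=+1->D; (3,5):dx=-11,dy=-3->C; (3,6):dx=-6,dy=-12->C
  (3,7):dx=-5,dy=-7->C; (3,8):dx=-1,dy=-8->C; (4,5):dx=-3,dy=-4->C; (4,6):dx=+2,dy=-13->D
  (4,7):dx=+3,dy=-8->D; (4,8):dx=+7,dy=-9->D; (5,6):dx=+5,dy=-9->D; (5,7):dx=+6,dy=-4->D
  (5,8):dx=+10,dy=-5->D; (6,7):dx=+1,dy=+5->C; (6,8):dx=+5,dy=+4->C; (7,8):dx=+4,dy=-1->D
Step 2: C = 13, D = 15, total pairs = 28.
Step 3: tau = (C - D)/(n(n-1)/2) = (13 - 15)/28 = -0.071429.
Step 4: Exact two-sided p-value (enumerate n! = 40320 permutations of y under H0): p = 0.904861.
Step 5: alpha = 0.05. fail to reject H0.

tau_b = -0.0714 (C=13, D=15), p = 0.904861, fail to reject H0.


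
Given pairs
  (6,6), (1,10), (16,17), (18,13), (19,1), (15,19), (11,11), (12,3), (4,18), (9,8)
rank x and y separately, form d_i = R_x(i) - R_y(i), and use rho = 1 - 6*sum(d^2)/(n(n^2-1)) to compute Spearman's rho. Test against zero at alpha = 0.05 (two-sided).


Step 1: Rank x and y separately (midranks; no ties here).
rank(x): 6->3, 1->1, 16->8, 18->9, 19->10, 15->7, 11->5, 12->6, 4->2, 9->4
rank(y): 6->3, 10->5, 17->8, 13->7, 1->1, 19->10, 11->6, 3->2, 18->9, 8->4
Step 2: d_i = R_x(i) - R_y(i); compute d_i^2.
  (3-3)^2=0, (1-5)^2=16, (8-8)^2=0, (9-7)^2=4, (10-1)^2=81, (7-10)^2=9, (5-6)^2=1, (6-2)^2=16, (2-9)^2=49, (4-4)^2=0
sum(d^2) = 176.
Step 3: rho = 1 - 6*176 / (10*(10^2 - 1)) = 1 - 1056/990 = -0.066667.
Step 4: Under H0, t = rho * sqrt((n-2)/(1-rho^2)) = -0.1890 ~ t(8).
Step 5: Two-sided p-value from the t-distribution with 8 df = 0.854813.
Step 6: alpha = 0.05. fail to reject H0.

rho = -0.0667, p = 0.854813, fail to reject H0 at alpha = 0.05.


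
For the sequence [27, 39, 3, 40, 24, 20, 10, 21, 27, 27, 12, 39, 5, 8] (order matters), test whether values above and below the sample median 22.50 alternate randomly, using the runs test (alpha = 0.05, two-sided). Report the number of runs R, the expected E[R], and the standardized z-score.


Step 1: Compute median = 22.50; label A = above, B = below.
Labels in order: AABAABBBAABABB  (n_A = 7, n_B = 7)
Step 2: Count runs R = 8.
Step 3: Under H0 (random ordering), E[R] = 2*n_A*n_B/(n_A+n_B) + 1 = 2*7*7/14 + 1 = 8.0000.
        Var[R] = 2*n_A*n_B*(2*n_A*n_B - n_A - n_B) / ((n_A+n_B)^2 * (n_A+n_B-1)) = 8232/2548 = 3.2308.
        SD[R] = 1.7974.
Step 4: R = E[R], so z = 0 with no continuity correction.
Step 5: Two-sided p-value via normal approximation = 2*(1 - Phi(|z|)) = 1.000000.
Step 6: alpha = 0.05. fail to reject H0.

R = 8, z = 0.0000, p = 1.000000, fail to reject H0.


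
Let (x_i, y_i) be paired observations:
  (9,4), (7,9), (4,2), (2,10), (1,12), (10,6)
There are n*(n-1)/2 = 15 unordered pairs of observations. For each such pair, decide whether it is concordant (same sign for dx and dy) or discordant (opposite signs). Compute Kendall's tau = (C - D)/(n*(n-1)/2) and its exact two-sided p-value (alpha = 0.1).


Step 1: Enumerate the 15 unordered pairs (i,j) with i<j and classify each by sign(x_j-x_i) * sign(y_j-y_i).
  (1,2):dx=-2,dy=+5->D; (1,3):dx=-5,dy=-2->C; (1,4):dx=-7,dy=+6->D; (1,5):dx=-8,dy=+8->D
  (1,6):dx=+1,dy=+2->C; (2,3):dx=-3,dy=-7->C; (2,4):dx=-5,dy=+1->D; (2,5):dx=-6,dy=+3->D
  (2,6):dx=+3,dy=-3->D; (3,4):dx=-2,dy=+8->D; (3,5):dx=-3,dy=+10->D; (3,6):dx=+6,dy=+4->C
  (4,5):dx=-1,dy=+2->D; (4,6):dx=+8,dy=-4->D; (5,6):dx=+9,dy=-6->D
Step 2: C = 4, D = 11, total pairs = 15.
Step 3: tau = (C - D)/(n(n-1)/2) = (4 - 11)/15 = -0.466667.
Step 4: Exact two-sided p-value (enumerate n! = 720 permutations of y under H0): p = 0.272222.
Step 5: alpha = 0.1. fail to reject H0.

tau_b = -0.4667 (C=4, D=11), p = 0.272222, fail to reject H0.


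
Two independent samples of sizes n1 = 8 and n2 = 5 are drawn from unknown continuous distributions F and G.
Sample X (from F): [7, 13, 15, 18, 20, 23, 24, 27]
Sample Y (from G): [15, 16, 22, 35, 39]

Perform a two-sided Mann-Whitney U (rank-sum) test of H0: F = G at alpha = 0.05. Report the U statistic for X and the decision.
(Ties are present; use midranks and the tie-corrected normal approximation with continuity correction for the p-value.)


Step 1: Combine and sort all 13 observations; assign midranks.
sorted (value, group): (7,X), (13,X), (15,X), (15,Y), (16,Y), (18,X), (20,X), (22,Y), (23,X), (24,X), (27,X), (35,Y), (39,Y)
ranks: 7->1, 13->2, 15->3.5, 15->3.5, 16->5, 18->6, 20->7, 22->8, 23->9, 24->10, 27->11, 35->12, 39->13
Step 2: Rank sum for X: R1 = 1 + 2 + 3.5 + 6 + 7 + 9 + 10 + 11 = 49.5.
Step 3: U_X = R1 - n1(n1+1)/2 = 49.5 - 8*9/2 = 49.5 - 36 = 13.5.
       U_Y = n1*n2 - U_X = 40 - 13.5 = 26.5.
Step 4: Ties are present, so use the tie-corrected normal approximation (with continuity correction) for the p-value.
Step 5: p-value = 0.379120; compare to alpha = 0.05. fail to reject H0.

U_X = 13.5, p = 0.379120, fail to reject H0 at alpha = 0.05.


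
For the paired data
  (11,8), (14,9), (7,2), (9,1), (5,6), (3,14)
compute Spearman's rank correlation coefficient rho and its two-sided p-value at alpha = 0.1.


Step 1: Rank x and y separately (midranks; no ties here).
rank(x): 11->5, 14->6, 7->3, 9->4, 5->2, 3->1
rank(y): 8->4, 9->5, 2->2, 1->1, 6->3, 14->6
Step 2: d_i = R_x(i) - R_y(i); compute d_i^2.
  (5-4)^2=1, (6-5)^2=1, (3-2)^2=1, (4-1)^2=9, (2-3)^2=1, (1-6)^2=25
sum(d^2) = 38.
Step 3: rho = 1 - 6*38 / (6*(6^2 - 1)) = 1 - 228/210 = -0.085714.
Step 4: Under H0, t = rho * sqrt((n-2)/(1-rho^2)) = -0.1721 ~ t(4).
Step 5: Two-sided p-value from the t-distribution with 4 df = 0.871743.
Step 6: alpha = 0.1. fail to reject H0.

rho = -0.0857, p = 0.871743, fail to reject H0 at alpha = 0.1.


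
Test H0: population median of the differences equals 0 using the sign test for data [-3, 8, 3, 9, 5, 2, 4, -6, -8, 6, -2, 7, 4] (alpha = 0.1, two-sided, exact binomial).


Step 1: Discard zero differences. Original n = 13; n_eff = number of nonzero differences = 13.
Nonzero differences (with sign): -3, +8, +3, +9, +5, +2, +4, -6, -8, +6, -2, +7, +4
Step 2: Count signs: positive = 9, negative = 4.
Step 3: Under H0: P(positive) = 0.5, so the number of positives S ~ Bin(13, 0.5).
Step 4: Two-sided exact p-value = sum of Bin(13,0.5) probabilities at or below the observed probability = 0.266846.
Step 5: alpha = 0.1. fail to reject H0.

n_eff = 13, pos = 9, neg = 4, p = 0.266846, fail to reject H0.


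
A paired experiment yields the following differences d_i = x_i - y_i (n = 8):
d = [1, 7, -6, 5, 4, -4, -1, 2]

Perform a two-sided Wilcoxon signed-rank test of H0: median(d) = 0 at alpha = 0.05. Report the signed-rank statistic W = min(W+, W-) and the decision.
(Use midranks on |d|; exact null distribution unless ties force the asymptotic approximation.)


Step 1: Drop any zero differences (none here) and take |d_i|.
|d| = [1, 7, 6, 5, 4, 4, 1, 2]
Step 2: Midrank |d_i| (ties get averaged ranks).
ranks: |1|->1.5, |7|->8, |6|->7, |5|->6, |4|->4.5, |4|->4.5, |1|->1.5, |2|->3
Step 3: Attach original signs; sum ranks with positive sign and with negative sign.
W+ = 1.5 + 8 + 6 + 4.5 + 3 = 23
W- = 7 + 4.5 + 1.5 = 13
(Check: W+ + W- = 36 should equal n(n+1)/2 = 36.)
Step 4: Test statistic W = min(W+, W-) = 13.
Step 5: Ties in |d|, so use the tie-corrected normal approximation.
        E[W] = n(n+1)/4 = 8*9/4 = 18.
        Tie groups: |d|=1 (t=2), |d|=4 (t=2); sum(t^3 - t) = 12.
        Var[W] = n(n+1)(2n+1)/24 - sum(t^3-t)/48 = 1224/24 - 12/48 = 50.75.
        z = (W - E[W]) / sqrt(Var[W]) = (13 - 18) / 7.1239 = -0.7019.
        Two-sided p = 2*Phi(z) = 0.482765.
Step 6: alpha = 0.05. fail to reject H0.

W+ = 23, W- = 13, W = min = 13, p = 0.482765, fail to reject H0.


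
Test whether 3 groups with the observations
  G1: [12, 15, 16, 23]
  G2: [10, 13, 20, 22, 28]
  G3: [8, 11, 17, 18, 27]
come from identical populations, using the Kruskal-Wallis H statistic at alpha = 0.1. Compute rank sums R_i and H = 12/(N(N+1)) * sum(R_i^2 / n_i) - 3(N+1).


Step 1: Combine all N = 14 observations and assign midranks.
sorted (value, group, rank): (8,G3,1), (10,G2,2), (11,G3,3), (12,G1,4), (13,G2,5), (15,G1,6), (16,G1,7), (17,G3,8), (18,G3,9), (20,G2,10), (22,G2,11), (23,G1,12), (27,G3,13), (28,G2,14)
Step 2: Sum ranks within each group.
R_1 = 29 (n_1 = 4)
R_2 = 42 (n_2 = 5)
R_3 = 34 (n_3 = 5)
Step 3: H = 12/(N(N+1)) * sum(R_i^2/n_i) - 3(N+1)
     = 12/(14*15) * (29^2/4 + 42^2/5 + 34^2/5) - 3*15
     = 0.057143 * 794.25 - 45
     = 0.385714.
Step 4: No ties, so H is used without correction.
Step 5: Under H0, H ~ chi^2(2); p-value = 0.824600.
Step 6: alpha = 0.1. fail to reject H0.

H = 0.3857, df = 2, p = 0.824600, fail to reject H0.


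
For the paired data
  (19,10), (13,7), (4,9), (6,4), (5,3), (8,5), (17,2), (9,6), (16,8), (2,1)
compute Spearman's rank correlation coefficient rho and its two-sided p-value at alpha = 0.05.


Step 1: Rank x and y separately (midranks; no ties here).
rank(x): 19->10, 13->7, 4->2, 6->4, 5->3, 8->5, 17->9, 9->6, 16->8, 2->1
rank(y): 10->10, 7->7, 9->9, 4->4, 3->3, 5->5, 2->2, 6->6, 8->8, 1->1
Step 2: d_i = R_x(i) - R_y(i); compute d_i^2.
  (10-10)^2=0, (7-7)^2=0, (2-9)^2=49, (4-4)^2=0, (3-3)^2=0, (5-5)^2=0, (9-2)^2=49, (6-6)^2=0, (8-8)^2=0, (1-1)^2=0
sum(d^2) = 98.
Step 3: rho = 1 - 6*98 / (10*(10^2 - 1)) = 1 - 588/990 = 0.406061.
Step 4: Under H0, t = rho * sqrt((n-2)/(1-rho^2)) = 1.2568 ~ t(8).
Step 5: Two-sided p-value from the t-distribution with 8 df = 0.244282.
Step 6: alpha = 0.05. fail to reject H0.

rho = 0.4061, p = 0.244282, fail to reject H0 at alpha = 0.05.


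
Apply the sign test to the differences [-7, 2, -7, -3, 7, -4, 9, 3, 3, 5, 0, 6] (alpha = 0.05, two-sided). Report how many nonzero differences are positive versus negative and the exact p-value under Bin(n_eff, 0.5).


Step 1: Discard zero differences. Original n = 12; n_eff = number of nonzero differences = 11.
Nonzero differences (with sign): -7, +2, -7, -3, +7, -4, +9, +3, +3, +5, +6
Step 2: Count signs: positive = 7, negative = 4.
Step 3: Under H0: P(positive) = 0.5, so the number of positives S ~ Bin(11, 0.5).
Step 4: Two-sided exact p-value = sum of Bin(11,0.5) probabilities at or below the observed probability = 0.548828.
Step 5: alpha = 0.05. fail to reject H0.

n_eff = 11, pos = 7, neg = 4, p = 0.548828, fail to reject H0.


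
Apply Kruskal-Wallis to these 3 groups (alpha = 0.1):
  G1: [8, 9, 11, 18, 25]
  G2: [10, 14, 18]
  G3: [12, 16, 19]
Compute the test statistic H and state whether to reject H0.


Step 1: Combine all N = 11 observations and assign midranks.
sorted (value, group, rank): (8,G1,1), (9,G1,2), (10,G2,3), (11,G1,4), (12,G3,5), (14,G2,6), (16,G3,7), (18,G1,8.5), (18,G2,8.5), (19,G3,10), (25,G1,11)
Step 2: Sum ranks within each group.
R_1 = 26.5 (n_1 = 5)
R_2 = 17.5 (n_2 = 3)
R_3 = 22 (n_3 = 3)
Step 3: H = 12/(N(N+1)) * sum(R_i^2/n_i) - 3(N+1)
     = 12/(11*12) * (26.5^2/5 + 17.5^2/3 + 22^2/3) - 3*12
     = 0.090909 * 403.867 - 36
     = 0.715152.
Step 4: Ties present; correction factor C = 1 - 6/(11^3 - 11) = 0.995455. Corrected H = 0.715152 / 0.995455 = 0.718417.
Step 5: Under H0, H ~ chi^2(2); p-value = 0.698229.
Step 6: alpha = 0.1. fail to reject H0.

H = 0.7184, df = 2, p = 0.698229, fail to reject H0.


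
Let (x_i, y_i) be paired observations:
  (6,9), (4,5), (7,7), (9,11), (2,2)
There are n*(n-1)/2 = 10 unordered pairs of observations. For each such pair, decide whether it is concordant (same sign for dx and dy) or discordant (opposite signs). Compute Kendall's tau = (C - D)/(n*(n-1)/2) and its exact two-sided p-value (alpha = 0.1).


Step 1: Enumerate the 10 unordered pairs (i,j) with i<j and classify each by sign(x_j-x_i) * sign(y_j-y_i).
  (1,2):dx=-2,dy=-4->C; (1,3):dx=+1,dy=-2->D; (1,4):dx=+3,dy=+2->C; (1,5):dx=-4,dy=-7->C
  (2,3):dx=+3,dy=+2->C; (2,4):dx=+5,dy=+6->C; (2,5):dx=-2,dy=-3->C; (3,4):dx=+2,dy=+4->C
  (3,5):dx=-5,dy=-5->C; (4,5):dx=-7,dy=-9->C
Step 2: C = 9, D = 1, total pairs = 10.
Step 3: tau = (C - D)/(n(n-1)/2) = (9 - 1)/10 = 0.800000.
Step 4: Exact two-sided p-value (enumerate n! = 120 permutations of y under H0): p = 0.083333.
Step 5: alpha = 0.1. reject H0.

tau_b = 0.8000 (C=9, D=1), p = 0.083333, reject H0.


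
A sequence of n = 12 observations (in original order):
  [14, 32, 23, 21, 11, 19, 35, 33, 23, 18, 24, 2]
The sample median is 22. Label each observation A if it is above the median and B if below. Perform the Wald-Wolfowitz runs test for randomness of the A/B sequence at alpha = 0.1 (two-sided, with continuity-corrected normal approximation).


Step 1: Compute median = 22; label A = above, B = below.
Labels in order: BAABBBAAABAB  (n_A = 6, n_B = 6)
Step 2: Count runs R = 7.
Step 3: Under H0 (random ordering), E[R] = 2*n_A*n_B/(n_A+n_B) + 1 = 2*6*6/12 + 1 = 7.0000.
        Var[R] = 2*n_A*n_B*(2*n_A*n_B - n_A - n_B) / ((n_A+n_B)^2 * (n_A+n_B-1)) = 4320/1584 = 2.7273.
        SD[R] = 1.6514.
Step 4: R = E[R], so z = 0 with no continuity correction.
Step 5: Two-sided p-value via normal approximation = 2*(1 - Phi(|z|)) = 1.000000.
Step 6: alpha = 0.1. fail to reject H0.

R = 7, z = 0.0000, p = 1.000000, fail to reject H0.


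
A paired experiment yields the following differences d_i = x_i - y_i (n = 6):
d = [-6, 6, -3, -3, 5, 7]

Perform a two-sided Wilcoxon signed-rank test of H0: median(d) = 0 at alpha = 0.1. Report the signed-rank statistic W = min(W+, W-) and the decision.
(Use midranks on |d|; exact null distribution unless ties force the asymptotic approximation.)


Step 1: Drop any zero differences (none here) and take |d_i|.
|d| = [6, 6, 3, 3, 5, 7]
Step 2: Midrank |d_i| (ties get averaged ranks).
ranks: |6|->4.5, |6|->4.5, |3|->1.5, |3|->1.5, |5|->3, |7|->6
Step 3: Attach original signs; sum ranks with positive sign and with negative sign.
W+ = 4.5 + 3 + 6 = 13.5
W- = 4.5 + 1.5 + 1.5 = 7.5
(Check: W+ + W- = 21 should equal n(n+1)/2 = 21.)
Step 4: Test statistic W = min(W+, W-) = 7.5.
Step 5: Ties in |d|, so use the tie-corrected normal approximation.
        E[W] = n(n+1)/4 = 6*7/4 = 10.5.
        Tie groups: |d|=3 (t=2), |d|=6 (t=2); sum(t^3 - t) = 12.
        Var[W] = n(n+1)(2n+1)/24 - sum(t^3-t)/48 = 546/24 - 12/48 = 22.5.
        z = (W - E[W]) / sqrt(Var[W]) = (7.5 - 10.5) / 4.7434 = -0.6325.
        Two-sided p = 2*Phi(z) = 0.527089.
Step 6: alpha = 0.1. fail to reject H0.

W+ = 13.5, W- = 7.5, W = min = 7.5, p = 0.527089, fail to reject H0.


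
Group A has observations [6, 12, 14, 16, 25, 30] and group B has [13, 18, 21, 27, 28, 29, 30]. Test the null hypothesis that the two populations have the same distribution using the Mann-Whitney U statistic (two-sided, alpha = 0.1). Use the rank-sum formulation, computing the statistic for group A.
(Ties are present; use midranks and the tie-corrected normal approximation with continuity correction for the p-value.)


Step 1: Combine and sort all 13 observations; assign midranks.
sorted (value, group): (6,X), (12,X), (13,Y), (14,X), (16,X), (18,Y), (21,Y), (25,X), (27,Y), (28,Y), (29,Y), (30,X), (30,Y)
ranks: 6->1, 12->2, 13->3, 14->4, 16->5, 18->6, 21->7, 25->8, 27->9, 28->10, 29->11, 30->12.5, 30->12.5
Step 2: Rank sum for X: R1 = 1 + 2 + 4 + 5 + 8 + 12.5 = 32.5.
Step 3: U_X = R1 - n1(n1+1)/2 = 32.5 - 6*7/2 = 32.5 - 21 = 11.5.
       U_Y = n1*n2 - U_X = 42 - 11.5 = 30.5.
Step 4: Ties are present, so use the tie-corrected normal approximation (with continuity correction) for the p-value.
Step 5: p-value = 0.197926; compare to alpha = 0.1. fail to reject H0.

U_X = 11.5, p = 0.197926, fail to reject H0 at alpha = 0.1.


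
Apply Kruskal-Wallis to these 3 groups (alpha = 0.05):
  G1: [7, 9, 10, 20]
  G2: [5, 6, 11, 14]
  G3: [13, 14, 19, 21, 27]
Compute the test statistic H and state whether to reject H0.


Step 1: Combine all N = 13 observations and assign midranks.
sorted (value, group, rank): (5,G2,1), (6,G2,2), (7,G1,3), (9,G1,4), (10,G1,5), (11,G2,6), (13,G3,7), (14,G2,8.5), (14,G3,8.5), (19,G3,10), (20,G1,11), (21,G3,12), (27,G3,13)
Step 2: Sum ranks within each group.
R_1 = 23 (n_1 = 4)
R_2 = 17.5 (n_2 = 4)
R_3 = 50.5 (n_3 = 5)
Step 3: H = 12/(N(N+1)) * sum(R_i^2/n_i) - 3(N+1)
     = 12/(13*14) * (23^2/4 + 17.5^2/4 + 50.5^2/5) - 3*14
     = 0.065934 * 718.862 - 42
     = 5.397527.
Step 4: Ties present; correction factor C = 1 - 6/(13^3 - 13) = 0.997253. Corrected H = 5.397527 / 0.997253 = 5.412397.
Step 5: Under H0, H ~ chi^2(2); p-value = 0.066790.
Step 6: alpha = 0.05. fail to reject H0.

H = 5.4124, df = 2, p = 0.066790, fail to reject H0.


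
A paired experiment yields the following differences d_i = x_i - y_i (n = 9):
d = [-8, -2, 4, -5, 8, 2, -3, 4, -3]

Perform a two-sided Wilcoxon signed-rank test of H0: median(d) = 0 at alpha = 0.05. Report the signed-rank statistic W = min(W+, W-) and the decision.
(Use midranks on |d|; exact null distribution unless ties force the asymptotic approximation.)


Step 1: Drop any zero differences (none here) and take |d_i|.
|d| = [8, 2, 4, 5, 8, 2, 3, 4, 3]
Step 2: Midrank |d_i| (ties get averaged ranks).
ranks: |8|->8.5, |2|->1.5, |4|->5.5, |5|->7, |8|->8.5, |2|->1.5, |3|->3.5, |4|->5.5, |3|->3.5
Step 3: Attach original signs; sum ranks with positive sign and with negative sign.
W+ = 5.5 + 8.5 + 1.5 + 5.5 = 21
W- = 8.5 + 1.5 + 7 + 3.5 + 3.5 = 24
(Check: W+ + W- = 45 should equal n(n+1)/2 = 45.)
Step 4: Test statistic W = min(W+, W-) = 21.
Step 5: Ties in |d|, so use the tie-corrected normal approximation.
        E[W] = n(n+1)/4 = 9*10/4 = 22.5.
        Tie groups: |d|=2 (t=2), |d|=3 (t=2), |d|=4 (t=2), |d|=8 (t=2); sum(t^3 - t) = 24.
        Var[W] = n(n+1)(2n+1)/24 - sum(t^3-t)/48 = 1710/24 - 24/48 = 70.75.
        z = (W - E[W]) / sqrt(Var[W]) = (21 - 22.5) / 8.4113 = -0.1783.
        Two-sided p = 2*Phi(z) = 0.858463.
Step 6: alpha = 0.05. fail to reject H0.

W+ = 21, W- = 24, W = min = 21, p = 0.858463, fail to reject H0.


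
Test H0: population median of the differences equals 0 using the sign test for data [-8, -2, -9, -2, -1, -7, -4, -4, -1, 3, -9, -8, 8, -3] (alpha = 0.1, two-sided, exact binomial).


Step 1: Discard zero differences. Original n = 14; n_eff = number of nonzero differences = 14.
Nonzero differences (with sign): -8, -2, -9, -2, -1, -7, -4, -4, -1, +3, -9, -8, +8, -3
Step 2: Count signs: positive = 2, negative = 12.
Step 3: Under H0: P(positive) = 0.5, so the number of positives S ~ Bin(14, 0.5).
Step 4: Two-sided exact p-value = sum of Bin(14,0.5) probabilities at or below the observed probability = 0.012939.
Step 5: alpha = 0.1. reject H0.

n_eff = 14, pos = 2, neg = 12, p = 0.012939, reject H0.


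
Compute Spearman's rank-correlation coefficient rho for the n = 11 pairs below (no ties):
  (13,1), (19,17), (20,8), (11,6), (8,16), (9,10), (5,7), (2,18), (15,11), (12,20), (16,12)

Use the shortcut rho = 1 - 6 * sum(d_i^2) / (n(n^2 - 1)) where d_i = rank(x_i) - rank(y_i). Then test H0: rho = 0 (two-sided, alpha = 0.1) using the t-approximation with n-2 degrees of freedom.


Step 1: Rank x and y separately (midranks; no ties here).
rank(x): 13->7, 19->10, 20->11, 11->5, 8->3, 9->4, 5->2, 2->1, 15->8, 12->6, 16->9
rank(y): 1->1, 17->9, 8->4, 6->2, 16->8, 10->5, 7->3, 18->10, 11->6, 20->11, 12->7
Step 2: d_i = R_x(i) - R_y(i); compute d_i^2.
  (7-1)^2=36, (10-9)^2=1, (11-4)^2=49, (5-2)^2=9, (3-8)^2=25, (4-5)^2=1, (2-3)^2=1, (1-10)^2=81, (8-6)^2=4, (6-11)^2=25, (9-7)^2=4
sum(d^2) = 236.
Step 3: rho = 1 - 6*236 / (11*(11^2 - 1)) = 1 - 1416/1320 = -0.072727.
Step 4: Under H0, t = rho * sqrt((n-2)/(1-rho^2)) = -0.2188 ~ t(9).
Step 5: Two-sided p-value from the t-distribution with 9 df = 0.831716.
Step 6: alpha = 0.1. fail to reject H0.

rho = -0.0727, p = 0.831716, fail to reject H0 at alpha = 0.1.


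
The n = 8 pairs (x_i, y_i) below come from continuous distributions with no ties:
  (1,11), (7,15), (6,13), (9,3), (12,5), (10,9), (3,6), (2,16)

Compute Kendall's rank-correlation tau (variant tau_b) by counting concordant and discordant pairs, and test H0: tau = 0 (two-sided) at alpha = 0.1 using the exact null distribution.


Step 1: Enumerate the 28 unordered pairs (i,j) with i<j and classify each by sign(x_j-x_i) * sign(y_j-y_i).
  (1,2):dx=+6,dy=+4->C; (1,3):dx=+5,dy=+2->C; (1,4):dx=+8,dy=-8->D; (1,5):dx=+11,dy=-6->D
  (1,6):dx=+9,dy=-2->D; (1,7):dx=+2,dy=-5->D; (1,8):dx=+1,dy=+5->C; (2,3):dx=-1,dy=-2->C
  (2,4):dx=+2,dy=-12->D; (2,5):dx=+5,dy=-10->D; (2,6):dx=+3,dy=-6->D; (2,7):dx=-4,dy=-9->C
  (2,8):dx=-5,dy=+1->D; (3,4):dx=+3,dy=-10->D; (3,5):dx=+6,dy=-8->D; (3,6):dx=+4,dy=-4->D
  (3,7):dx=-3,dy=-7->C; (3,8):dx=-4,dy=+3->D; (4,5):dx=+3,dy=+2->C; (4,6):dx=+1,dy=+6->C
  (4,7):dx=-6,dy=+3->D; (4,8):dx=-7,dy=+13->D; (5,6):dx=-2,dy=+4->D; (5,7):dx=-9,dy=+1->D
  (5,8):dx=-10,dy=+11->D; (6,7):dx=-7,dy=-3->C; (6,8):dx=-8,dy=+7->D; (7,8):dx=-1,dy=+10->D
Step 2: C = 9, D = 19, total pairs = 28.
Step 3: tau = (C - D)/(n(n-1)/2) = (9 - 19)/28 = -0.357143.
Step 4: Exact two-sided p-value (enumerate n! = 40320 permutations of y under H0): p = 0.275099.
Step 5: alpha = 0.1. fail to reject H0.

tau_b = -0.3571 (C=9, D=19), p = 0.275099, fail to reject H0.


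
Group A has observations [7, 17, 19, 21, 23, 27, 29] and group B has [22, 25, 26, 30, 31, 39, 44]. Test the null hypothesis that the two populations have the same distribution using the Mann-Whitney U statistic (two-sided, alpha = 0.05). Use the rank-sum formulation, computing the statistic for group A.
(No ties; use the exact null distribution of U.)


Step 1: Combine and sort all 14 observations; assign midranks.
sorted (value, group): (7,X), (17,X), (19,X), (21,X), (22,Y), (23,X), (25,Y), (26,Y), (27,X), (29,X), (30,Y), (31,Y), (39,Y), (44,Y)
ranks: 7->1, 17->2, 19->3, 21->4, 22->5, 23->6, 25->7, 26->8, 27->9, 29->10, 30->11, 31->12, 39->13, 44->14
Step 2: Rank sum for X: R1 = 1 + 2 + 3 + 4 + 6 + 9 + 10 = 35.
Step 3: U_X = R1 - n1(n1+1)/2 = 35 - 7*8/2 = 35 - 28 = 7.
       U_Y = n1*n2 - U_X = 49 - 7 = 42.
Step 4: No ties, so the exact null distribution of U (based on enumerating the C(14,7) = 3432 equally likely rank assignments) gives the two-sided p-value.
Step 5: p-value = 0.026224; compare to alpha = 0.05. reject H0.

U_X = 7, p = 0.026224, reject H0 at alpha = 0.05.


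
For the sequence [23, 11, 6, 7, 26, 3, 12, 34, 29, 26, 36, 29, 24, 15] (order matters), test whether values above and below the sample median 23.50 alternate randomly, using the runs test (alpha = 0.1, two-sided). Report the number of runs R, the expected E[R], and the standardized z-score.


Step 1: Compute median = 23.50; label A = above, B = below.
Labels in order: BBBBABBAAAAAAB  (n_A = 7, n_B = 7)
Step 2: Count runs R = 5.
Step 3: Under H0 (random ordering), E[R] = 2*n_A*n_B/(n_A+n_B) + 1 = 2*7*7/14 + 1 = 8.0000.
        Var[R] = 2*n_A*n_B*(2*n_A*n_B - n_A - n_B) / ((n_A+n_B)^2 * (n_A+n_B-1)) = 8232/2548 = 3.2308.
        SD[R] = 1.7974.
Step 4: Continuity-corrected z = (R + 0.5 - E[R]) / SD[R] = (5 + 0.5 - 8.0000) / 1.7974 = -1.3909.
Step 5: Two-sided p-value via normal approximation = 2*(1 - Phi(|z|)) = 0.164264.
Step 6: alpha = 0.1. fail to reject H0.

R = 5, z = -1.3909, p = 0.164264, fail to reject H0.


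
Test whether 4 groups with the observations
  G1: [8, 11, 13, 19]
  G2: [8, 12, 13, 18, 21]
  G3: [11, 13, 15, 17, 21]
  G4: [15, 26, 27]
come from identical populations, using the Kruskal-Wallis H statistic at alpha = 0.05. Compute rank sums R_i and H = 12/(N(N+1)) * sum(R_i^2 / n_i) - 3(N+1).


Step 1: Combine all N = 17 observations and assign midranks.
sorted (value, group, rank): (8,G1,1.5), (8,G2,1.5), (11,G1,3.5), (11,G3,3.5), (12,G2,5), (13,G1,7), (13,G2,7), (13,G3,7), (15,G3,9.5), (15,G4,9.5), (17,G3,11), (18,G2,12), (19,G1,13), (21,G2,14.5), (21,G3,14.5), (26,G4,16), (27,G4,17)
Step 2: Sum ranks within each group.
R_1 = 25 (n_1 = 4)
R_2 = 40 (n_2 = 5)
R_3 = 45.5 (n_3 = 5)
R_4 = 42.5 (n_4 = 3)
Step 3: H = 12/(N(N+1)) * sum(R_i^2/n_i) - 3(N+1)
     = 12/(17*18) * (25^2/4 + 40^2/5 + 45.5^2/5 + 42.5^2/3) - 3*18
     = 0.039216 * 1492.38 - 54
     = 4.524837.
Step 4: Ties present; correction factor C = 1 - 48/(17^3 - 17) = 0.990196. Corrected H = 4.524837 / 0.990196 = 4.569637.
Step 5: Under H0, H ~ chi^2(3); p-value = 0.206162.
Step 6: alpha = 0.05. fail to reject H0.

H = 4.5696, df = 3, p = 0.206162, fail to reject H0.


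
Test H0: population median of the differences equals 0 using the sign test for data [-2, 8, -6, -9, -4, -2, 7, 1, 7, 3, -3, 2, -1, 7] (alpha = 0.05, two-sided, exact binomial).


Step 1: Discard zero differences. Original n = 14; n_eff = number of nonzero differences = 14.
Nonzero differences (with sign): -2, +8, -6, -9, -4, -2, +7, +1, +7, +3, -3, +2, -1, +7
Step 2: Count signs: positive = 7, negative = 7.
Step 3: Under H0: P(positive) = 0.5, so the number of positives S ~ Bin(14, 0.5).
Step 4: Two-sided exact p-value = sum of Bin(14,0.5) probabilities at or below the observed probability = 1.000000.
Step 5: alpha = 0.05. fail to reject H0.

n_eff = 14, pos = 7, neg = 7, p = 1.000000, fail to reject H0.


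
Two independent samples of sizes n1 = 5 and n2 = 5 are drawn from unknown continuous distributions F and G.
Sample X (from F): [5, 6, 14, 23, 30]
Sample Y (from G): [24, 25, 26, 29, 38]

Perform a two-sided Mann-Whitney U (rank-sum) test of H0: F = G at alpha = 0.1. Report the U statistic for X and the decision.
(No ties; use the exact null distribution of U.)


Step 1: Combine and sort all 10 observations; assign midranks.
sorted (value, group): (5,X), (6,X), (14,X), (23,X), (24,Y), (25,Y), (26,Y), (29,Y), (30,X), (38,Y)
ranks: 5->1, 6->2, 14->3, 23->4, 24->5, 25->6, 26->7, 29->8, 30->9, 38->10
Step 2: Rank sum for X: R1 = 1 + 2 + 3 + 4 + 9 = 19.
Step 3: U_X = R1 - n1(n1+1)/2 = 19 - 5*6/2 = 19 - 15 = 4.
       U_Y = n1*n2 - U_X = 25 - 4 = 21.
Step 4: No ties, so the exact null distribution of U (based on enumerating the C(10,5) = 252 equally likely rank assignments) gives the two-sided p-value.
Step 5: p-value = 0.095238; compare to alpha = 0.1. reject H0.

U_X = 4, p = 0.095238, reject H0 at alpha = 0.1.


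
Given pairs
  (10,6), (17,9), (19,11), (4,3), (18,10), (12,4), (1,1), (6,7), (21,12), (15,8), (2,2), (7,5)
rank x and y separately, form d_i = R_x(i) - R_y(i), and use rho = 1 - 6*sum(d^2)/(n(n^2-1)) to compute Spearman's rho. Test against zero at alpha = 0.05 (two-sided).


Step 1: Rank x and y separately (midranks; no ties here).
rank(x): 10->6, 17->9, 19->11, 4->3, 18->10, 12->7, 1->1, 6->4, 21->12, 15->8, 2->2, 7->5
rank(y): 6->6, 9->9, 11->11, 3->3, 10->10, 4->4, 1->1, 7->7, 12->12, 8->8, 2->2, 5->5
Step 2: d_i = R_x(i) - R_y(i); compute d_i^2.
  (6-6)^2=0, (9-9)^2=0, (11-11)^2=0, (3-3)^2=0, (10-10)^2=0, (7-4)^2=9, (1-1)^2=0, (4-7)^2=9, (12-12)^2=0, (8-8)^2=0, (2-2)^2=0, (5-5)^2=0
sum(d^2) = 18.
Step 3: rho = 1 - 6*18 / (12*(12^2 - 1)) = 1 - 108/1716 = 0.937063.
Step 4: Under H0, t = rho * sqrt((n-2)/(1-rho^2)) = 8.4868 ~ t(10).
Step 5: Two-sided p-value from the t-distribution with 10 df = 0.000007.
Step 6: alpha = 0.05. reject H0.

rho = 0.9371, p = 0.000007, reject H0 at alpha = 0.05.


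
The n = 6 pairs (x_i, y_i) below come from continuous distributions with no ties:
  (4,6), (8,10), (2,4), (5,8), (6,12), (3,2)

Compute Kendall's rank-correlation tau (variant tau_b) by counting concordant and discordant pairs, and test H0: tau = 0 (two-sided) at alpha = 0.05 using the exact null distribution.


Step 1: Enumerate the 15 unordered pairs (i,j) with i<j and classify each by sign(x_j-x_i) * sign(y_j-y_i).
  (1,2):dx=+4,dy=+4->C; (1,3):dx=-2,dy=-2->C; (1,4):dx=+1,dy=+2->C; (1,5):dx=+2,dy=+6->C
  (1,6):dx=-1,dy=-4->C; (2,3):dx=-6,dy=-6->C; (2,4):dx=-3,dy=-2->C; (2,5):dx=-2,dy=+2->D
  (2,6):dx=-5,dy=-8->C; (3,4):dx=+3,dy=+4->C; (3,5):dx=+4,dy=+8->C; (3,6):dx=+1,dy=-2->D
  (4,5):dx=+1,dy=+4->C; (4,6):dx=-2,dy=-6->C; (5,6):dx=-3,dy=-10->C
Step 2: C = 13, D = 2, total pairs = 15.
Step 3: tau = (C - D)/(n(n-1)/2) = (13 - 2)/15 = 0.733333.
Step 4: Exact two-sided p-value (enumerate n! = 720 permutations of y under H0): p = 0.055556.
Step 5: alpha = 0.05. fail to reject H0.

tau_b = 0.7333 (C=13, D=2), p = 0.055556, fail to reject H0.


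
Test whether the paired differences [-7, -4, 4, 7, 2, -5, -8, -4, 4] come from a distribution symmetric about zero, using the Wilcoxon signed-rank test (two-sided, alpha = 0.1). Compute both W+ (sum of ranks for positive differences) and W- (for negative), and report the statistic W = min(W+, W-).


Step 1: Drop any zero differences (none here) and take |d_i|.
|d| = [7, 4, 4, 7, 2, 5, 8, 4, 4]
Step 2: Midrank |d_i| (ties get averaged ranks).
ranks: |7|->7.5, |4|->3.5, |4|->3.5, |7|->7.5, |2|->1, |5|->6, |8|->9, |4|->3.5, |4|->3.5
Step 3: Attach original signs; sum ranks with positive sign and with negative sign.
W+ = 3.5 + 7.5 + 1 + 3.5 = 15.5
W- = 7.5 + 3.5 + 6 + 9 + 3.5 = 29.5
(Check: W+ + W- = 45 should equal n(n+1)/2 = 45.)
Step 4: Test statistic W = min(W+, W-) = 15.5.
Step 5: Ties in |d|, so use the tie-corrected normal approximation.
        E[W] = n(n+1)/4 = 9*10/4 = 22.5.
        Tie groups: |d|=4 (t=4), |d|=7 (t=2); sum(t^3 - t) = 66.
        Var[W] = n(n+1)(2n+1)/24 - sum(t^3-t)/48 = 1710/24 - 66/48 = 69.875.
        z = (W - E[W]) / sqrt(Var[W]) = (15.5 - 22.5) / 8.3591 = -0.8374.
        Two-sided p = 2*Phi(z) = 0.402363.
Step 6: alpha = 0.1. fail to reject H0.

W+ = 15.5, W- = 29.5, W = min = 15.5, p = 0.402363, fail to reject H0.


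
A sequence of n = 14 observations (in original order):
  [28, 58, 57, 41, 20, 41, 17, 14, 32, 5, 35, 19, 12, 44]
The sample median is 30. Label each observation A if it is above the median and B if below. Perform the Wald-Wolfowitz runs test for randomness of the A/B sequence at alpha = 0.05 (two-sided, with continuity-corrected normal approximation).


Step 1: Compute median = 30; label A = above, B = below.
Labels in order: BAAABABBABABBA  (n_A = 7, n_B = 7)
Step 2: Count runs R = 10.
Step 3: Under H0 (random ordering), E[R] = 2*n_A*n_B/(n_A+n_B) + 1 = 2*7*7/14 + 1 = 8.0000.
        Var[R] = 2*n_A*n_B*(2*n_A*n_B - n_A - n_B) / ((n_A+n_B)^2 * (n_A+n_B-1)) = 8232/2548 = 3.2308.
        SD[R] = 1.7974.
Step 4: Continuity-corrected z = (R - 0.5 - E[R]) / SD[R] = (10 - 0.5 - 8.0000) / 1.7974 = 0.8345.
Step 5: Two-sided p-value via normal approximation = 2*(1 - Phi(|z|)) = 0.403986.
Step 6: alpha = 0.05. fail to reject H0.

R = 10, z = 0.8345, p = 0.403986, fail to reject H0.


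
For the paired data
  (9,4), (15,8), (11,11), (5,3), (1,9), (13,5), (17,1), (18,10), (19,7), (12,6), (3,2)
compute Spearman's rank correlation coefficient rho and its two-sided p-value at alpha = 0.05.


Step 1: Rank x and y separately (midranks; no ties here).
rank(x): 9->4, 15->8, 11->5, 5->3, 1->1, 13->7, 17->9, 18->10, 19->11, 12->6, 3->2
rank(y): 4->4, 8->8, 11->11, 3->3, 9->9, 5->5, 1->1, 10->10, 7->7, 6->6, 2->2
Step 2: d_i = R_x(i) - R_y(i); compute d_i^2.
  (4-4)^2=0, (8-8)^2=0, (5-11)^2=36, (3-3)^2=0, (1-9)^2=64, (7-5)^2=4, (9-1)^2=64, (10-10)^2=0, (11-7)^2=16, (6-6)^2=0, (2-2)^2=0
sum(d^2) = 184.
Step 3: rho = 1 - 6*184 / (11*(11^2 - 1)) = 1 - 1104/1320 = 0.163636.
Step 4: Under H0, t = rho * sqrt((n-2)/(1-rho^2)) = 0.4976 ~ t(9).
Step 5: Two-sided p-value from the t-distribution with 9 df = 0.630685.
Step 6: alpha = 0.05. fail to reject H0.

rho = 0.1636, p = 0.630685, fail to reject H0 at alpha = 0.05.


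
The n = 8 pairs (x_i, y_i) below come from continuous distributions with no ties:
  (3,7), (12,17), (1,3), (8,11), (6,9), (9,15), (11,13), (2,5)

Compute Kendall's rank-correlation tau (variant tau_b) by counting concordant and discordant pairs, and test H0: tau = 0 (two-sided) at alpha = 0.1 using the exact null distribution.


Step 1: Enumerate the 28 unordered pairs (i,j) with i<j and classify each by sign(x_j-x_i) * sign(y_j-y_i).
  (1,2):dx=+9,dy=+10->C; (1,3):dx=-2,dy=-4->C; (1,4):dx=+5,dy=+4->C; (1,5):dx=+3,dy=+2->C
  (1,6):dx=+6,dy=+8->C; (1,7):dx=+8,dy=+6->C; (1,8):dx=-1,dy=-2->C; (2,3):dx=-11,dy=-14->C
  (2,4):dx=-4,dy=-6->C; (2,5):dx=-6,dy=-8->C; (2,6):dx=-3,dy=-2->C; (2,7):dx=-1,dy=-4->C
  (2,8):dx=-10,dy=-12->C; (3,4):dx=+7,dy=+8->C; (3,5):dx=+5,dy=+6->C; (3,6):dx=+8,dy=+12->C
  (3,7):dx=+10,dy=+10->C; (3,8):dx=+1,dy=+2->C; (4,5):dx=-2,dy=-2->C; (4,6):dx=+1,dy=+4->C
  (4,7):dx=+3,dy=+2->C; (4,8):dx=-6,dy=-6->C; (5,6):dx=+3,dy=+6->C; (5,7):dx=+5,dy=+4->C
  (5,8):dx=-4,dy=-4->C; (6,7):dx=+2,dy=-2->D; (6,8):dx=-7,dy=-10->C; (7,8):dx=-9,dy=-8->C
Step 2: C = 27, D = 1, total pairs = 28.
Step 3: tau = (C - D)/(n(n-1)/2) = (27 - 1)/28 = 0.928571.
Step 4: Exact two-sided p-value (enumerate n! = 40320 permutations of y under H0): p = 0.000397.
Step 5: alpha = 0.1. reject H0.

tau_b = 0.9286 (C=27, D=1), p = 0.000397, reject H0.


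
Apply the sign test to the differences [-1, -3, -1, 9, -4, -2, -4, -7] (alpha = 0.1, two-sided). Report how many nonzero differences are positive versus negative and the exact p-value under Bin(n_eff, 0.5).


Step 1: Discard zero differences. Original n = 8; n_eff = number of nonzero differences = 8.
Nonzero differences (with sign): -1, -3, -1, +9, -4, -2, -4, -7
Step 2: Count signs: positive = 1, negative = 7.
Step 3: Under H0: P(positive) = 0.5, so the number of positives S ~ Bin(8, 0.5).
Step 4: Two-sided exact p-value = sum of Bin(8,0.5) probabilities at or below the observed probability = 0.070312.
Step 5: alpha = 0.1. reject H0.

n_eff = 8, pos = 1, neg = 7, p = 0.070312, reject H0.


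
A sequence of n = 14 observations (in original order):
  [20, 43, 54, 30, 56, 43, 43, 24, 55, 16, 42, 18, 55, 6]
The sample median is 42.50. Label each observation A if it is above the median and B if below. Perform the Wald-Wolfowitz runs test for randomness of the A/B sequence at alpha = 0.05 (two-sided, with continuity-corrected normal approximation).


Step 1: Compute median = 42.50; label A = above, B = below.
Labels in order: BAABAAABABBBAB  (n_A = 7, n_B = 7)
Step 2: Count runs R = 9.
Step 3: Under H0 (random ordering), E[R] = 2*n_A*n_B/(n_A+n_B) + 1 = 2*7*7/14 + 1 = 8.0000.
        Var[R] = 2*n_A*n_B*(2*n_A*n_B - n_A - n_B) / ((n_A+n_B)^2 * (n_A+n_B-1)) = 8232/2548 = 3.2308.
        SD[R] = 1.7974.
Step 4: Continuity-corrected z = (R - 0.5 - E[R]) / SD[R] = (9 - 0.5 - 8.0000) / 1.7974 = 0.2782.
Step 5: Two-sided p-value via normal approximation = 2*(1 - Phi(|z|)) = 0.780879.
Step 6: alpha = 0.05. fail to reject H0.

R = 9, z = 0.2782, p = 0.780879, fail to reject H0.


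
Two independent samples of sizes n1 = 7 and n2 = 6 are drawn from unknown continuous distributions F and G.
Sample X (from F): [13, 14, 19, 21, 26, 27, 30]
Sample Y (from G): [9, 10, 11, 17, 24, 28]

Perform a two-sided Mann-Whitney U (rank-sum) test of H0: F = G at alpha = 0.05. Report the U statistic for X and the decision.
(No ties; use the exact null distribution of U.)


Step 1: Combine and sort all 13 observations; assign midranks.
sorted (value, group): (9,Y), (10,Y), (11,Y), (13,X), (14,X), (17,Y), (19,X), (21,X), (24,Y), (26,X), (27,X), (28,Y), (30,X)
ranks: 9->1, 10->2, 11->3, 13->4, 14->5, 17->6, 19->7, 21->8, 24->9, 26->10, 27->11, 28->12, 30->13
Step 2: Rank sum for X: R1 = 4 + 5 + 7 + 8 + 10 + 11 + 13 = 58.
Step 3: U_X = R1 - n1(n1+1)/2 = 58 - 7*8/2 = 58 - 28 = 30.
       U_Y = n1*n2 - U_X = 42 - 30 = 12.
Step 4: No ties, so the exact null distribution of U (based on enumerating the C(13,7) = 1716 equally likely rank assignments) gives the two-sided p-value.
Step 5: p-value = 0.234266; compare to alpha = 0.05. fail to reject H0.

U_X = 30, p = 0.234266, fail to reject H0 at alpha = 0.05.


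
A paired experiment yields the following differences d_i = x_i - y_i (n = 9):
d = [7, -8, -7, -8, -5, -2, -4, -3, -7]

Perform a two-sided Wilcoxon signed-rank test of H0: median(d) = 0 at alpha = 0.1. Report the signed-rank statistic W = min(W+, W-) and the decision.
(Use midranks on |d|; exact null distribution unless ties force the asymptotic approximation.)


Step 1: Drop any zero differences (none here) and take |d_i|.
|d| = [7, 8, 7, 8, 5, 2, 4, 3, 7]
Step 2: Midrank |d_i| (ties get averaged ranks).
ranks: |7|->6, |8|->8.5, |7|->6, |8|->8.5, |5|->4, |2|->1, |4|->3, |3|->2, |7|->6
Step 3: Attach original signs; sum ranks with positive sign and with negative sign.
W+ = 6 = 6
W- = 8.5 + 6 + 8.5 + 4 + 1 + 3 + 2 + 6 = 39
(Check: W+ + W- = 45 should equal n(n+1)/2 = 45.)
Step 4: Test statistic W = min(W+, W-) = 6.
Step 5: Ties in |d|, so use the tie-corrected normal approximation.
        E[W] = n(n+1)/4 = 9*10/4 = 22.5.
        Tie groups: |d|=7 (t=3), |d|=8 (t=2); sum(t^3 - t) = 30.
        Var[W] = n(n+1)(2n+1)/24 - sum(t^3-t)/48 = 1710/24 - 30/48 = 70.625.
        z = (W - E[W]) / sqrt(Var[W]) = (6 - 22.5) / 8.4039 = -1.9634.
        Two-sided p = 2*Phi(z) = 0.049602.
Step 6: alpha = 0.1. reject H0.

W+ = 6, W- = 39, W = min = 6, p = 0.049602, reject H0.


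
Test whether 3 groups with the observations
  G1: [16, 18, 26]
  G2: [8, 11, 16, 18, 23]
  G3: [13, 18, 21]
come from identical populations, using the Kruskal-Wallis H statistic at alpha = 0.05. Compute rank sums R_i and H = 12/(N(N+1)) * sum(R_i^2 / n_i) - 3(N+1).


Step 1: Combine all N = 11 observations and assign midranks.
sorted (value, group, rank): (8,G2,1), (11,G2,2), (13,G3,3), (16,G1,4.5), (16,G2,4.5), (18,G1,7), (18,G2,7), (18,G3,7), (21,G3,9), (23,G2,10), (26,G1,11)
Step 2: Sum ranks within each group.
R_1 = 22.5 (n_1 = 3)
R_2 = 24.5 (n_2 = 5)
R_3 = 19 (n_3 = 3)
Step 3: H = 12/(N(N+1)) * sum(R_i^2/n_i) - 3(N+1)
     = 12/(11*12) * (22.5^2/3 + 24.5^2/5 + 19^2/3) - 3*12
     = 0.090909 * 409.133 - 36
     = 1.193939.
Step 4: Ties present; correction factor C = 1 - 30/(11^3 - 11) = 0.977273. Corrected H = 1.193939 / 0.977273 = 1.221705.
Step 5: Under H0, H ~ chi^2(2); p-value = 0.542888.
Step 6: alpha = 0.05. fail to reject H0.

H = 1.2217, df = 2, p = 0.542888, fail to reject H0.


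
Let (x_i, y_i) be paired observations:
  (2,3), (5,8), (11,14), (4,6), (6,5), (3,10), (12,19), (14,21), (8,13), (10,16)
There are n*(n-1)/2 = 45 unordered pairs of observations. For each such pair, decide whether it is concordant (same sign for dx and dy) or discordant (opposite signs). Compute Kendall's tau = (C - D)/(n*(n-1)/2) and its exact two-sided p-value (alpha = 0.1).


Step 1: Enumerate the 45 unordered pairs (i,j) with i<j and classify each by sign(x_j-x_i) * sign(y_j-y_i).
  (1,2):dx=+3,dy=+5->C; (1,3):dx=+9,dy=+11->C; (1,4):dx=+2,dy=+3->C; (1,5):dx=+4,dy=+2->C
  (1,6):dx=+1,dy=+7->C; (1,7):dx=+10,dy=+16->C; (1,8):dx=+12,dy=+18->C; (1,9):dx=+6,dy=+10->C
  (1,10):dx=+8,dy=+13->C; (2,3):dx=+6,dy=+6->C; (2,4):dx=-1,dy=-2->C; (2,5):dx=+1,dy=-3->D
  (2,6):dx=-2,dy=+2->D; (2,7):dx=+7,dy=+11->C; (2,8):dx=+9,dy=+13->C; (2,9):dx=+3,dy=+5->C
  (2,10):dx=+5,dy=+8->C; (3,4):dx=-7,dy=-8->C; (3,5):dx=-5,dy=-9->C; (3,6):dx=-8,dy=-4->C
  (3,7):dx=+1,dy=+5->C; (3,8):dx=+3,dy=+7->C; (3,9):dx=-3,dy=-1->C; (3,10):dx=-1,dy=+2->D
  (4,5):dx=+2,dy=-1->D; (4,6):dx=-1,dy=+4->D; (4,7):dx=+8,dy=+13->C; (4,8):dx=+10,dy=+15->C
  (4,9):dx=+4,dy=+7->C; (4,10):dx=+6,dy=+10->C; (5,6):dx=-3,dy=+5->D; (5,7):dx=+6,dy=+14->C
  (5,8):dx=+8,dy=+16->C; (5,9):dx=+2,dy=+8->C; (5,10):dx=+4,dy=+11->C; (6,7):dx=+9,dy=+9->C
  (6,8):dx=+11,dy=+11->C; (6,9):dx=+5,dy=+3->C; (6,10):dx=+7,dy=+6->C; (7,8):dx=+2,dy=+2->C
  (7,9):dx=-4,dy=-6->C; (7,10):dx=-2,dy=-3->C; (8,9):dx=-6,dy=-8->C; (8,10):dx=-4,dy=-5->C
  (9,10):dx=+2,dy=+3->C
Step 2: C = 39, D = 6, total pairs = 45.
Step 3: tau = (C - D)/(n(n-1)/2) = (39 - 6)/45 = 0.733333.
Step 4: Exact two-sided p-value (enumerate n! = 3628800 permutations of y under H0): p = 0.002213.
Step 5: alpha = 0.1. reject H0.

tau_b = 0.7333 (C=39, D=6), p = 0.002213, reject H0.
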